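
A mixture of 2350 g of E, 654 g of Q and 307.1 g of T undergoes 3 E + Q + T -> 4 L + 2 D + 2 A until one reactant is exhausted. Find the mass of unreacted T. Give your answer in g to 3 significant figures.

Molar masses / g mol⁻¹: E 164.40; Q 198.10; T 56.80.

120 g

n(E) = 2350 / 164.40 = 14.29 mol
n(Q) = 654.0 / 198.10 = 3.301 mol
n(T) = 307.1 / 56.80 = 5.407 mol
n/ν for E = 14.29/3 = 4.763
n/ν for Q = 3.301/1 = 3.301
n/ν for T = 5.407/1 = 5.407
Smallest n/ν is Q → limiting reagent.
T consumed = (1/1) × 3.301 = 3.301 mol
T remaining = 5.407 − 3.301 = 2.106 mol
mass = 2.106 × 56.80 = 119.6 g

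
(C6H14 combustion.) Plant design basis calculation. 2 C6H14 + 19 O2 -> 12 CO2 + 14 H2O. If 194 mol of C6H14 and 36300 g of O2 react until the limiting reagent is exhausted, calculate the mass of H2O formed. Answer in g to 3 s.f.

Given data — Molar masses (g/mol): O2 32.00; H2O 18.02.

n(C6H14) = 194.0 mol
n(O2) = 36300 / 32.00 = 1134 mol
n/ν for C6H14 = 194.0/2 = 97.00
n/ν for O2 = 1134/19 = 59.68
Smallest n/ν is O2 → limiting reagent.
n(H2O) = (14/19) × 1134 = 835.6 mol
mass = 835.6 × 18.02 = 15060 g

15100 g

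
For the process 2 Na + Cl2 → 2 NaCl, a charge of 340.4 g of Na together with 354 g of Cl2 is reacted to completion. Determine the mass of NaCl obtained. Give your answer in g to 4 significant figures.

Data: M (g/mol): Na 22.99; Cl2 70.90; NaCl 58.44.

583.6 g

n(Na) = 340.4 / 22.99 = 14.81 mol
n(Cl2) = 354.0 / 70.90 = 4.993 mol
n/ν for Na = 14.81/2 = 7.405
n/ν for Cl2 = 4.993/1 = 4.993
Smallest n/ν is Cl2 → limiting reagent.
n(NaCl) = (2/1) × 4.993 = 9.986 mol
mass = 9.986 × 58.44 = 583.6 g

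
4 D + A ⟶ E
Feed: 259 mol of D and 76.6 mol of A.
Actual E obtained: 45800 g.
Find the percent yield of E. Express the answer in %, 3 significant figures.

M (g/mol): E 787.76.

n(D) = 259.0 mol
n(A) = 76.60 mol
n/ν → D: 64.75, A: 76.60; D is limiting.
theoretical n(E) = (1/4) × 259.0 = 64.75 mol → 51010 g
% yield = 45800 / 51010 × 100 = 89.79 %

89.8 %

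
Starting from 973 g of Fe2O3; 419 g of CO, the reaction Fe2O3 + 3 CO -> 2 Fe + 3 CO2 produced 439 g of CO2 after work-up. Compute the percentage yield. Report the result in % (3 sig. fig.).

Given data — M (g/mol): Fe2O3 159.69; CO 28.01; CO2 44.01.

66.7 %

n(Fe2O3) = 973.0 / 159.69 = 6.093 mol
n(CO) = 419.0 / 28.01 = 14.96 mol
n/ν for Fe2O3 = 6.093/1 = 6.093
n/ν for CO = 14.96/3 = 4.987
Smallest n/ν is CO → limiting reagent.
theoretical n(CO2) = (3/3) × 14.96 = 14.96 mol → 658.4 g
% yield = 439 / 658.4 × 100 = 66.68 %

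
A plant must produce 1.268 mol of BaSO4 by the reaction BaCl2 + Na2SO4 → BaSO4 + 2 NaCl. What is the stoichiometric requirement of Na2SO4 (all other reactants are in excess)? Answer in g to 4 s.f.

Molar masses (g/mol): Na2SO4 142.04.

180.1 g

n(BaSO4) = 1.268 mol
n(Na2SO4) = (1/1) × 1.268 = 1.268 mol
mass = 1.268 × 142.04 = 180.1 g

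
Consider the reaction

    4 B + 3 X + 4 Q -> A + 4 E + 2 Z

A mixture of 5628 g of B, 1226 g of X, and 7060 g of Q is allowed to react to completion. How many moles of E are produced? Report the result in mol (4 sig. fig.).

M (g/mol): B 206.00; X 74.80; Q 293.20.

n(B) = 5628 / 206.00 = 27.32 mol
n(X) = 1226 / 74.80 = 16.39 mol
n(Q) = 7060 / 293.20 = 24.08 mol
n/ν → B: 6.830, X: 5.463, Q: 6.020; X is limiting.
n(E) = (4/3) × 16.39 = 21.85 mol

21.85 mol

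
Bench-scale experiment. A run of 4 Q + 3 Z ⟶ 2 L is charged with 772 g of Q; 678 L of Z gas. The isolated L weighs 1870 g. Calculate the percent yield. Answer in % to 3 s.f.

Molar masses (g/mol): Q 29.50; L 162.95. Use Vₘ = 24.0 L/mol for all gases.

87.7 %

n(Q) = 772.0 / 29.50 = 26.17 mol
n(Z) = 678.0 / 24.0 = 28.25 mol
n/ν → Q: 6.543, Z: 9.417; Q is limiting.
theoretical n(L) = (2/4) × 26.17 = 13.09 mol → 2133 g
% yield = 1870 / 2133 × 100 = 87.67 %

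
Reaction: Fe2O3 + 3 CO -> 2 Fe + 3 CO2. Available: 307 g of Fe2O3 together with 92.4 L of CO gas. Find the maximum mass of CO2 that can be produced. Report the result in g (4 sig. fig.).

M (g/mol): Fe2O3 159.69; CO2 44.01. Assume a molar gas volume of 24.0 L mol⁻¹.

n(Fe2O3) = 307.0 / 159.69 = 1.922 mol
n(CO) = 92.40 / 24.0 = 3.850 mol
n/ν for Fe2O3 = 1.922/1 = 1.922
n/ν for CO = 3.850/3 = 1.283
Smallest n/ν is CO → limiting reagent.
n(CO2) = (3/3) × 3.850 = 3.850 mol
mass = 3.850 × 44.01 = 169.4 g

169.4 g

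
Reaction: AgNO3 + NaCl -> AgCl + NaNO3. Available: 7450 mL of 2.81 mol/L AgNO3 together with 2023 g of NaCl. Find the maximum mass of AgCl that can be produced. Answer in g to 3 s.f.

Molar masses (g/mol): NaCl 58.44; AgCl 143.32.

3000 g

n(AgNO3) = 2.81 × 7450/1000 = 20.93 mol
n(NaCl) = 2023 / 58.44 = 34.62 mol
n/ν for AgNO3 = 20.93/1 = 20.93
n/ν for NaCl = 34.62/1 = 34.62
Smallest n/ν is AgNO3 → limiting reagent.
n(AgCl) = (1/1) × 20.93 = 20.93 mol
mass = 20.93 × 143.32 = 3000 g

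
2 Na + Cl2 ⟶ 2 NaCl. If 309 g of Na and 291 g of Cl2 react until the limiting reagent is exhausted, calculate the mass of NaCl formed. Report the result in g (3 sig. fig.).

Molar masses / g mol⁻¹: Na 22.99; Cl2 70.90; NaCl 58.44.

n(Na) = 309.0 / 22.99 = 13.44 mol
n(Cl2) = 291.0 / 70.90 = 4.104 mol
n/ν for Na = 13.44/2 = 6.720
n/ν for Cl2 = 4.104/1 = 4.104
Smallest n/ν is Cl2 → limiting reagent.
n(NaCl) = (2/1) × 4.104 = 8.208 mol
mass = 8.208 × 58.44 = 479.7 g

480 g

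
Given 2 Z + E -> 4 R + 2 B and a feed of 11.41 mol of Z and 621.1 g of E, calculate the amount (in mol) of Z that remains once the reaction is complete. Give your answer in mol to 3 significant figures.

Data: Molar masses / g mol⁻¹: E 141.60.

2.64 mol

n(Z) = 11.41 mol
n(E) = 621.1 / 141.60 = 4.386 mol
n/ν for Z = 11.41/2 = 5.705
n/ν for E = 4.386/1 = 4.386
Smallest n/ν is E → limiting reagent.
Z consumed = (2/1) × 4.386 = 8.772 mol
Z remaining = 11.41 − 8.772 = 2.638 mol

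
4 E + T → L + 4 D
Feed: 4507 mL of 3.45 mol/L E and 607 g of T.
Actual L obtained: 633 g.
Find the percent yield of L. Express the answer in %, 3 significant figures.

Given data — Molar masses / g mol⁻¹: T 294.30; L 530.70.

57.8 %

n(E) = 3.45 × 4507/1000 = 15.55 mol
n(T) = 607.0 / 294.30 = 2.063 mol
n/ν for E = 15.55/4 = 3.888
n/ν for T = 2.063/1 = 2.063
Smallest n/ν is T → limiting reagent.
theoretical n(L) = (1/1) × 2.063 = 2.063 mol → 1095 g
% yield = 633 / 1095 × 100 = 57.81 %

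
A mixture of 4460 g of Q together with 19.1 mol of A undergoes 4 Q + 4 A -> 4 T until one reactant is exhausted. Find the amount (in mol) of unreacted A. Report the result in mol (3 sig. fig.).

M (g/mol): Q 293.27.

3.89 mol

n(Q) = 4460 / 293.27 = 15.21 mol
n(A) = 19.10 mol
n/ν → Q: 3.803, A: 4.775; Q is limiting.
A consumed = (4/4) × 15.21 = 15.21 mol
A remaining = 19.10 − 15.21 = 3.890 mol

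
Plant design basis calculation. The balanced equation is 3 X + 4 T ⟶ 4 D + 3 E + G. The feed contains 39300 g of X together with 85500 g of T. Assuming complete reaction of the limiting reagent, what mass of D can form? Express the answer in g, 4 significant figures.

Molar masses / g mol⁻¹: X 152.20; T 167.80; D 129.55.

n(X) = 39300 / 152.20 = 258.2 mol
n(T) = 85500 / 167.80 = 509.5 mol
n/ν → X: 86.07, T: 127.4; X is limiting.
n(D) = (4/3) × 258.2 = 344.3 mol
mass = 344.3 × 129.55 = 44600 g

44600 g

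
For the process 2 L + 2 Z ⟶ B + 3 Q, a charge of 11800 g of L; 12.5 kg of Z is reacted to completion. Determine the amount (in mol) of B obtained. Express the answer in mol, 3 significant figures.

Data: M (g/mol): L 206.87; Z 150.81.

n(L) = 11800 / 206.87 = 57.04 mol
n(Z) = 12.50×1000 / 150.81 = 82.89 mol
n/ν for L = 57.04/2 = 28.52
n/ν for Z = 82.89/2 = 41.45
Smallest n/ν is L → limiting reagent.
n(B) = (1/2) × 57.04 = 28.52 mol

28.5 mol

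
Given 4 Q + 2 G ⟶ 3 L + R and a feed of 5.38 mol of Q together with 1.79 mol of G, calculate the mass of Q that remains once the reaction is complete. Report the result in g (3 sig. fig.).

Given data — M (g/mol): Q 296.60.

n(Q) = 5.380 mol
n(G) = 1.790 mol
n/ν → Q: 1.345, G: 0.8950; G is limiting.
Q consumed = (4/2) × 1.790 = 3.580 mol
Q remaining = 5.380 − 3.580 = 1.800 mol
mass = 1.800 × 296.60 = 533.9 g

534 g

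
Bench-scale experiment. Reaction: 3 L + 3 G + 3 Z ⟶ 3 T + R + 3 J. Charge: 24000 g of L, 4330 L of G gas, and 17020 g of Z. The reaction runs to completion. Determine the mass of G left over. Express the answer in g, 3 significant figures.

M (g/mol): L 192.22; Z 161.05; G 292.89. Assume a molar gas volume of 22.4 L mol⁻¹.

n(L) = 24000 / 192.22 = 124.9 mol
n(G) = 4330 / 22.4 = 193.3 mol
n(Z) = 17020 / 161.05 = 105.7 mol
n/ν for L = 124.9/3 = 41.63
n/ν for G = 193.3/3 = 64.43
n/ν for Z = 105.7/3 = 35.23
Smallest n/ν is Z → limiting reagent.
G consumed = (3/3) × 105.7 = 105.7 mol
G remaining = 193.3 − 105.7 = 87.60 mol
mass = 87.60 × 292.89 = 25660 g

25700 g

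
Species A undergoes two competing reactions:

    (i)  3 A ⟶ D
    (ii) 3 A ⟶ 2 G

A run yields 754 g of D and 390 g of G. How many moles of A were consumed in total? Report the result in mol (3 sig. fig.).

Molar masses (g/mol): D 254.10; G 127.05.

13.5 mol

n(D) = 754 / 254.10 = 2.967 mol
n(G) = 390 / 127.05 = 3.070 mol
n(A) via (i) = (3/1)×2.967 = 8.901 mol
n(A) via (ii) = (3/2)×3.070 = 4.605 mol
total n(A) = 8.901 + 4.605 = 13.51 mol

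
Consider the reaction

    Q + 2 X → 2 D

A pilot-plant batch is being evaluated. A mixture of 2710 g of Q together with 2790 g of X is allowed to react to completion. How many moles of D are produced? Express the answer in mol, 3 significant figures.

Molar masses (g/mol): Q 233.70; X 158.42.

n(Q) = 2710 / 233.70 = 11.60 mol
n(X) = 2790 / 158.42 = 17.61 mol
n/ν → Q: 11.60, X: 8.805; X is limiting.
n(D) = (2/2) × 17.61 = 17.61 mol

17.6 mol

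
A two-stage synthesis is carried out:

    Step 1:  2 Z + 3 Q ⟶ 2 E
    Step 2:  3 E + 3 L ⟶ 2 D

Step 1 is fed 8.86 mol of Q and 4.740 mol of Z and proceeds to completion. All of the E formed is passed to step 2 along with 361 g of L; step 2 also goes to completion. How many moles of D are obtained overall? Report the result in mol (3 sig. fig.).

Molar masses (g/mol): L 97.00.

2.48 mol

Step 1:
n(Q) = 8.860 mol
n(Z) = 4.740 mol
n/ν → Q: 2.953, Z: 2.370; Z is limiting.
n(E) produced = (2/2) × 4.740 = 4.740 mol
Step 2:
n(E) available = 4.740 mol
n(L) = 361.0 / 97.00 = 3.722 mol
n/ν → E: 1.580, L: 1.241; L is limiting.
n(D) = (2/3) × 3.722 = 2.481 mol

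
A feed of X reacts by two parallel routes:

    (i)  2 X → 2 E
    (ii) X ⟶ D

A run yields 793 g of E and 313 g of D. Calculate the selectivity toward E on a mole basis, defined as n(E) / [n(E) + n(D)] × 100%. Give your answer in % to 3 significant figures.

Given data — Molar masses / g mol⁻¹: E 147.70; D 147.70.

n(E) = 793 / 147.70 = 5.369 mol
n(D) = 313 / 147.70 = 2.119 mol
selectivity = 5.369/(5.369+2.119) × 100 = 71.70 %

71.7 %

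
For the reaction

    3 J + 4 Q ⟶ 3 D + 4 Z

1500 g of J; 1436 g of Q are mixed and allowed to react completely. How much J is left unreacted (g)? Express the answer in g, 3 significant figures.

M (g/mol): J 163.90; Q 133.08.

174 g

n(J) = 1500 / 163.90 = 9.152 mol
n(Q) = 1436 / 133.08 = 10.79 mol
n/ν for J = 9.152/3 = 3.051
n/ν for Q = 10.79/4 = 2.698
Smallest n/ν is Q → limiting reagent.
J consumed = (3/4) × 10.79 = 8.093 mol
J remaining = 9.152 − 8.093 = 1.059 mol
mass = 1.059 × 163.90 = 173.6 g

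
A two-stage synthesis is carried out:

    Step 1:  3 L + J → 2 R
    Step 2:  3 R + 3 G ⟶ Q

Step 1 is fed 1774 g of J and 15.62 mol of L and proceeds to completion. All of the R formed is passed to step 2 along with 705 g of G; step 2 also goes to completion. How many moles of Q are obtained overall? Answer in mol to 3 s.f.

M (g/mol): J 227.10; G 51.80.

3.47 mol

Step 1:
n(J) = 1774 / 227.10 = 7.812 mol
n(L) = 15.62 mol
n/ν for J = 7.812/1 = 7.812
n/ν for L = 15.62/3 = 5.207
Smallest n/ν is L → limiting reagent.
n(R) produced = (2/3) × 15.62 = 10.41 mol
Step 2:
n(R) available = 10.41 mol
n(G) = 705.0 / 51.80 = 13.61 mol
n/ν for R = 10.41/3 = 3.470
n/ν for G = 13.61/3 = 4.537
Smallest n/ν is R → limiting reagent.
n(Q) = (1/3) × 10.41 = 3.470 mol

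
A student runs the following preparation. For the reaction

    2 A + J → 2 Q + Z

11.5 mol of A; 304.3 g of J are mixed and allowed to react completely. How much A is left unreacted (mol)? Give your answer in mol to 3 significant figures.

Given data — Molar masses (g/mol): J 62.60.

n(A) = 11.50 mol
n(J) = 304.3 / 62.60 = 4.861 mol
n/ν for A = 11.50/2 = 5.750
n/ν for J = 4.861/1 = 4.861
Smallest n/ν is J → limiting reagent.
A consumed = (2/1) × 4.861 = 9.722 mol
A remaining = 11.50 − 9.722 = 1.778 mol

1.78 mol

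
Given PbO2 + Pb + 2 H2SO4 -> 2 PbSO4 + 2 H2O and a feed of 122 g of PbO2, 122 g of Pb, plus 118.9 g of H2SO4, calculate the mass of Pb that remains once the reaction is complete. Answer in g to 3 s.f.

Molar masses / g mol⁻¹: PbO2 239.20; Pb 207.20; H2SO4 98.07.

16.3 g

n(PbO2) = 122.0 / 239.20 = 0.5100 mol
n(Pb) = 122.0 / 207.20 = 0.5888 mol
n(H2SO4) = 118.9 / 98.07 = 1.212 mol
n/ν → PbO2: 0.5100, Pb: 0.5888, H2SO4: 0.6060; PbO2 is limiting.
Pb consumed = (1/1) × 0.5100 = 0.5100 mol
Pb remaining = 0.5888 − 0.5100 = 0.07880 mol
mass = 0.07880 × 207.20 = 16.33 g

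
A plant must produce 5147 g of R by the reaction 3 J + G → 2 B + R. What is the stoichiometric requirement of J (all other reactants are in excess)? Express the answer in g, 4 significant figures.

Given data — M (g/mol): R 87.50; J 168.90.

n(R) = 5147 / 87.50 = 58.82 mol
n(J) = (3/1) × 58.82 = 176.5 mol
mass = 176.5 × 168.90 = 29810 g

29810 g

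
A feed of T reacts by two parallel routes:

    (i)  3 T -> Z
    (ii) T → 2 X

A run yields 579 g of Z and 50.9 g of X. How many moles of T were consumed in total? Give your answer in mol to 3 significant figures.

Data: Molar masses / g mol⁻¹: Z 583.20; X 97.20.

3.24 mol

n(Z) = 579 / 583.20 = 0.9928 mol
n(X) = 50.9 / 97.20 = 0.5237 mol
n(T) via (i) = (3/1)×0.9928 = 2.978 mol
n(T) via (ii) = (1/2)×0.5237 = 0.2619 mol
total n(T) = 2.978 + 0.2619 = 3.240 mol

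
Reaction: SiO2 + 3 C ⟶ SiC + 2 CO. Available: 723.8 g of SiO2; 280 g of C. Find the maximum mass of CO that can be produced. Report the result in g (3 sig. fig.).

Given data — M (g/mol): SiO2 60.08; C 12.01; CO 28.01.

n(SiO2) = 723.8 / 60.08 = 12.05 mol
n(C) = 280.0 / 12.01 = 23.31 mol
n/ν → SiO2: 12.05, C: 7.770; C is limiting.
n(CO) = (2/3) × 23.31 = 15.54 mol
mass = 15.54 × 28.01 = 435.3 g

435 g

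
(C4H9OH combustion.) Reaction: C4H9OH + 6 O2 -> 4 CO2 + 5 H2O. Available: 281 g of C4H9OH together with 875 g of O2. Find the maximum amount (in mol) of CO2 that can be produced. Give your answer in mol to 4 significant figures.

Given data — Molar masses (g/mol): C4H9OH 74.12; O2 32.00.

n(C4H9OH) = 281.0 / 74.12 = 3.791 mol
n(O2) = 875.0 / 32.00 = 27.34 mol
n/ν → C4H9OH: 3.791, O2: 4.557; C4H9OH is limiting.
n(CO2) = (4/1) × 3.791 = 15.16 mol

15.16 mol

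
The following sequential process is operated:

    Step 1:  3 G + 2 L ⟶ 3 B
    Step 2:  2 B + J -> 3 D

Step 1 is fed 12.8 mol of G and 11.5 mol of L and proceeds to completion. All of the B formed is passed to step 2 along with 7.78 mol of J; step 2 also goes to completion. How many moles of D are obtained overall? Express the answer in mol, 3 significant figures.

19.2 mol

Step 1:
n(G) = 12.80 mol
n(L) = 11.50 mol
n/ν for G = 12.80/3 = 4.267
n/ν for L = 11.50/2 = 5.750
Smallest n/ν is G → limiting reagent.
n(B) produced = (3/3) × 12.80 = 12.80 mol
Step 2:
n(B) available = 12.80 mol
n(J) = 7.780 mol
n/ν for B = 12.80/2 = 6.400
n/ν for J = 7.780/1 = 7.780
Smallest n/ν is B → limiting reagent.
n(D) = (3/2) × 12.80 = 19.20 mol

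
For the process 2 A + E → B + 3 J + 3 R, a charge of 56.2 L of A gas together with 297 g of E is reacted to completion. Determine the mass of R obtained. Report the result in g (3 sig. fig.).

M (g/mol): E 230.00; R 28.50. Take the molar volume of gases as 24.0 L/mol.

100 g

n(A) = 56.20 / 24.0 = 2.342 mol
n(E) = 297.0 / 230.00 = 1.291 mol
n/ν for A = 2.342/2 = 1.171
n/ν for E = 1.291/1 = 1.291
Smallest n/ν is A → limiting reagent.
n(R) = (3/2) × 2.342 = 3.513 mol
mass = 3.513 × 28.50 = 100.1 g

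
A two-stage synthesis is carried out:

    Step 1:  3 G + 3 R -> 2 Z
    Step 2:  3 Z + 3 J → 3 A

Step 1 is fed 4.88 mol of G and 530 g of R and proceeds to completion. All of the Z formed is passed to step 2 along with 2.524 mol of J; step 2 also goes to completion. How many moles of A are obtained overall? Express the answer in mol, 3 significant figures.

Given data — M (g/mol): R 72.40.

2.52 mol

Step 1:
n(G) = 4.880 mol
n(R) = 530.0 / 72.40 = 7.320 mol
n/ν for G = 4.880/3 = 1.627
n/ν for R = 7.320/3 = 2.440
Smallest n/ν is G → limiting reagent.
n(Z) produced = (2/3) × 4.880 = 3.253 mol
Step 2:
n(Z) available = 3.253 mol
n(J) = 2.524 mol
n/ν for Z = 3.253/3 = 1.084
n/ν for J = 2.524/3 = 0.8413
Smallest n/ν is J → limiting reagent.
n(A) = (3/3) × 2.524 = 2.524 mol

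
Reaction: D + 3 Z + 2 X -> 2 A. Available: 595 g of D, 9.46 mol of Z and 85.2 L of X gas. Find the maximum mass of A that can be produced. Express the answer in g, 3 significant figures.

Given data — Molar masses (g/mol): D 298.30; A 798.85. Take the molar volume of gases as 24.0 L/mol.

n(D) = 595.0 / 298.30 = 1.995 mol
n(Z) = 9.460 mol
n(X) = 85.20 / 24.0 = 3.550 mol
n/ν → D: 1.995, Z: 3.153, X: 1.775; X is limiting.
n(A) = (2/2) × 3.550 = 3.550 mol
mass = 3.550 × 798.85 = 2836 g

2840 g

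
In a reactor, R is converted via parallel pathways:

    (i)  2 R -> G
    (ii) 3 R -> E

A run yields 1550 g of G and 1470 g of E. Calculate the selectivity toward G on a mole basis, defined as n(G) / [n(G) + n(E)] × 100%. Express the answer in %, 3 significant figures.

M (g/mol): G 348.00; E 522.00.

n(G) = 1550 / 348.00 = 4.454 mol
n(E) = 1470 / 522.00 = 2.816 mol
selectivity = 4.454/(4.454+2.816) × 100 = 61.27 %

61.3 %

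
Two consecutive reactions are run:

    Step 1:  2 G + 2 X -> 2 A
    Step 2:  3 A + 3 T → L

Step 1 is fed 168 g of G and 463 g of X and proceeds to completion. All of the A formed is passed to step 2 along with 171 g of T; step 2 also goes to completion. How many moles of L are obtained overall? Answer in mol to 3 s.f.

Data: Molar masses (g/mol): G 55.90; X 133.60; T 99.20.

Step 1:
n(G) = 168.0 / 55.90 = 3.005 mol
n(X) = 463.0 / 133.60 = 3.466 mol
n/ν for G = 3.005/2 = 1.503
n/ν for X = 3.466/2 = 1.733
Smallest n/ν is G → limiting reagent.
n(A) produced = (2/2) × 3.005 = 3.005 mol
Step 2:
n(A) available = 3.005 mol
n(T) = 171.0 / 99.20 = 1.724 mol
n/ν for A = 3.005/3 = 1.002
n/ν for T = 1.724/3 = 0.5747
Smallest n/ν is T → limiting reagent.
n(L) = (1/3) × 1.724 = 0.5747 mol

0.575 mol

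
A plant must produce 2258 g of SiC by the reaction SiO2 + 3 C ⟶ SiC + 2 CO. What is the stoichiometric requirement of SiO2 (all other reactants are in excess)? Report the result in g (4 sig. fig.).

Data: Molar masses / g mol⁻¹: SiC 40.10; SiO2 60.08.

3383 g

n(SiC) = 2258 / 40.10 = 56.31 mol
n(SiO2) = (1/1) × 56.31 = 56.31 mol
mass = 56.31 × 60.08 = 3383 g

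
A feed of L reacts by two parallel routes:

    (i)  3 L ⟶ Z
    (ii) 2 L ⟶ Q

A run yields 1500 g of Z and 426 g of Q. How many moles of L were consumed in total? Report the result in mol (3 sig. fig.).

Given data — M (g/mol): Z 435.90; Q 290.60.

13.3 mol

n(Z) = 1500 / 435.90 = 3.441 mol
n(Q) = 426 / 290.60 = 1.466 mol
n(L) via (i) = (3/1)×3.441 = 10.32 mol
n(L) via (ii) = (2/1)×1.466 = 2.932 mol
total n(L) = 10.32 + 2.932 = 13.25 mol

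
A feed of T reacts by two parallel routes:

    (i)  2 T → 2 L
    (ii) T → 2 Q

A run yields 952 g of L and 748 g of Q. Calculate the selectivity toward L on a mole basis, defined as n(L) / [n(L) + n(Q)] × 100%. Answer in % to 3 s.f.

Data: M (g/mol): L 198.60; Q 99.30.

38.9 %

n(L) = 952 / 198.60 = 4.794 mol
n(Q) = 748 / 99.30 = 7.533 mol
selectivity = 4.794/(4.794+7.533) × 100 = 38.89 %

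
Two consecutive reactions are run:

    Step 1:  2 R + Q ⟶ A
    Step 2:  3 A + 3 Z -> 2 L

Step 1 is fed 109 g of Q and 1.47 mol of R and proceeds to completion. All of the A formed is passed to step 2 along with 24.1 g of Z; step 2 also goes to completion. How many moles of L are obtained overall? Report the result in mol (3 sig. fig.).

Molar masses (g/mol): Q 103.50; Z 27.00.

0.490 mol

Step 1:
n(Q) = 109.0 / 103.50 = 1.053 mol
n(R) = 1.470 mol
n/ν for Q = 1.053/1 = 1.053
n/ν for R = 1.470/2 = 0.7350
Smallest n/ν is R → limiting reagent.
n(A) produced = (1/2) × 1.470 = 0.7350 mol
Step 2:
n(A) available = 0.7350 mol
n(Z) = 24.10 / 27.00 = 0.8926 mol
n/ν for A = 0.7350/3 = 0.2450
n/ν for Z = 0.8926/3 = 0.2975
Smallest n/ν is A → limiting reagent.
n(L) = (2/3) × 0.7350 = 0.4900 mol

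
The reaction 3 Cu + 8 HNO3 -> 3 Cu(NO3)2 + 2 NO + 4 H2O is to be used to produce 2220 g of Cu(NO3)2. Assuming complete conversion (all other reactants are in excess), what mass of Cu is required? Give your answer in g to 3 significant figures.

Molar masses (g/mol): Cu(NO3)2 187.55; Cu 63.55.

n(Cu(NO3)2) = 2220 / 187.55 = 11.84 mol
n(Cu) = (3/3) × 11.84 = 11.84 mol
mass = 11.84 × 63.55 = 752.4 g

752 g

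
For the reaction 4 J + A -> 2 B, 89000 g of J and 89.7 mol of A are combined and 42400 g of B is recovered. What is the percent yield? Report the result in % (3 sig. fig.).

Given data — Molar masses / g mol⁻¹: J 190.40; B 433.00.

54.6 %

n(J) = 89000 / 190.40 = 467.4 mol
n(A) = 89.70 mol
n/ν for J = 467.4/4 = 116.9
n/ν for A = 89.70/1 = 89.70
Smallest n/ν is A → limiting reagent.
theoretical n(B) = (2/1) × 89.70 = 179.4 mol → 77680 g
% yield = 42400 / 77680 × 100 = 54.58 %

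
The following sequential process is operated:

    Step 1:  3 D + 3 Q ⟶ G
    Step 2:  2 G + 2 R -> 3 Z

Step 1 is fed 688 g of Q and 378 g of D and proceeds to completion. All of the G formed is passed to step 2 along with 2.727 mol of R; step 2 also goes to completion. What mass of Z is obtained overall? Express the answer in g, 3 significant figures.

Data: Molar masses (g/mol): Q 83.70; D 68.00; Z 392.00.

Step 1:
n(Q) = 688.0 / 83.70 = 8.220 mol
n(D) = 378.0 / 68.00 = 5.559 mol
n/ν for Q = 8.220/3 = 2.740
n/ν for D = 5.559/3 = 1.853
Smallest n/ν is D → limiting reagent.
n(G) produced = (1/3) × 5.559 = 1.853 mol
Step 2:
n(G) available = 1.853 mol
n(R) = 2.727 mol
n/ν for G = 1.853/2 = 0.9265
n/ν for R = 2.727/2 = 1.364
Smallest n/ν is G → limiting reagent.
n(Z) = (3/2) × 1.853 = 2.780 mol
mass = 2.780 × 392.00 = 1090 g

1090 g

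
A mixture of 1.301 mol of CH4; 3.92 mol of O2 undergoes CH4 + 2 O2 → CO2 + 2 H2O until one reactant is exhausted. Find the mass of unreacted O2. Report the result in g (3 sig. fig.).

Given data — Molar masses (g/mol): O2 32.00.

n(CH4) = 1.301 mol
n(O2) = 3.920 mol
n/ν for CH4 = 1.301/1 = 1.301
n/ν for O2 = 3.920/2 = 1.960
Smallest n/ν is CH4 → limiting reagent.
O2 consumed = (2/1) × 1.301 = 2.602 mol
O2 remaining = 3.920 − 2.602 = 1.318 mol
mass = 1.318 × 32.00 = 42.18 g

42.2 g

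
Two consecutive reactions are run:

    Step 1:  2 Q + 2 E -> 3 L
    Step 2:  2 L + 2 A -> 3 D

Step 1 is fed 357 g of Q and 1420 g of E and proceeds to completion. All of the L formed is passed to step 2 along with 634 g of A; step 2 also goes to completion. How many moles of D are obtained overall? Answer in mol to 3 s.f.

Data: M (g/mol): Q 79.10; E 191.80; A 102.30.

Step 1:
n(Q) = 357.0 / 79.10 = 4.513 mol
n(E) = 1420 / 191.80 = 7.404 mol
n/ν for Q = 4.513/2 = 2.257
n/ν for E = 7.404/2 = 3.702
Smallest n/ν is Q → limiting reagent.
n(L) produced = (3/2) × 4.513 = 6.770 mol
Step 2:
n(L) available = 6.770 mol
n(A) = 634.0 / 102.30 = 6.197 mol
n/ν for L = 6.770/2 = 3.385
n/ν for A = 6.197/2 = 3.099
Smallest n/ν is A → limiting reagent.
n(D) = (3/2) × 6.197 = 9.296 mol

9.30 mol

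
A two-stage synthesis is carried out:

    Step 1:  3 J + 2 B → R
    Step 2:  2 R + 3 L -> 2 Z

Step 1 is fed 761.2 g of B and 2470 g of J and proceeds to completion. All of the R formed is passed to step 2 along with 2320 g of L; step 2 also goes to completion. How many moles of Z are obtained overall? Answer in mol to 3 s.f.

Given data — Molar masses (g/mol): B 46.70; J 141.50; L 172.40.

5.82 mol

Step 1:
n(B) = 761.2 / 46.70 = 16.30 mol
n(J) = 2470 / 141.50 = 17.46 mol
n/ν for B = 16.30/2 = 8.150
n/ν for J = 17.46/3 = 5.820
Smallest n/ν is J → limiting reagent.
n(R) produced = (1/3) × 17.46 = 5.820 mol
Step 2:
n(R) available = 5.820 mol
n(L) = 2320 / 172.40 = 13.46 mol
n/ν for R = 5.820/2 = 2.910
n/ν for L = 13.46/3 = 4.487
Smallest n/ν is R → limiting reagent.
n(Z) = (2/2) × 5.820 = 5.820 mol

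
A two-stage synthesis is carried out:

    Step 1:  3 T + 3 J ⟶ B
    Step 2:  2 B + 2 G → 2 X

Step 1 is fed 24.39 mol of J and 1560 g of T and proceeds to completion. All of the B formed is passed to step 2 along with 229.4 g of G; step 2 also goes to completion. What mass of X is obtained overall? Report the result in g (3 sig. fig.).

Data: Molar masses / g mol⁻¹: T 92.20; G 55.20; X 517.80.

Step 1:
n(J) = 24.39 mol
n(T) = 1560 / 92.20 = 16.92 mol
n/ν for J = 24.39/3 = 8.130
n/ν for T = 16.92/3 = 5.640
Smallest n/ν is T → limiting reagent.
n(B) produced = (1/3) × 16.92 = 5.640 mol
Step 2:
n(B) available = 5.640 mol
n(G) = 229.4 / 55.20 = 4.156 mol
n/ν for B = 5.640/2 = 2.820
n/ν for G = 4.156/2 = 2.078
Smallest n/ν is G → limiting reagent.
n(X) = (2/2) × 4.156 = 4.156 mol
mass = 4.156 × 517.80 = 2152 g

2150 g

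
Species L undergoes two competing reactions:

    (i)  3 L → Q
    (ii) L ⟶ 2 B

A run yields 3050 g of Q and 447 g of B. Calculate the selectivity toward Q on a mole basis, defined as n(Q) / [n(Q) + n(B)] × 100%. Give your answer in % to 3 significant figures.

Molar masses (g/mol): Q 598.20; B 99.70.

53.2 %

n(Q) = 3050 / 598.20 = 5.099 mol
n(B) = 447 / 99.70 = 4.483 mol
selectivity = 5.099/(5.099+4.483) × 100 = 53.21 %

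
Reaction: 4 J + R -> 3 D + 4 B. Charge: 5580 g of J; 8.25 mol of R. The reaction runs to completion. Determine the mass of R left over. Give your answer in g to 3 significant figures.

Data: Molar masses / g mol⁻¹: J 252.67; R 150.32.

n(J) = 5580 / 252.67 = 22.08 mol
n(R) = 8.250 mol
n/ν for J = 22.08/4 = 5.520
n/ν for R = 8.250/1 = 8.250
Smallest n/ν is J → limiting reagent.
R consumed = (1/4) × 22.08 = 5.520 mol
R remaining = 8.250 − 5.520 = 2.730 mol
mass = 2.730 × 150.32 = 410.4 g

410 g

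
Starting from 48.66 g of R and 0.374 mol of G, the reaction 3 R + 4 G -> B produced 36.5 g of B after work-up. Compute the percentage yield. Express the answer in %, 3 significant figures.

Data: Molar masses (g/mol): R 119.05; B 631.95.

61.8 %

n(R) = 48.66 / 119.05 = 0.4087 mol
n(G) = 0.3740 mol
n/ν for R = 0.4087/3 = 0.1362
n/ν for G = 0.3740/4 = 0.09350
Smallest n/ν is G → limiting reagent.
theoretical n(B) = (1/4) × 0.3740 = 0.09350 mol → 59.09 g
% yield = 36.5 / 59.09 × 100 = 61.77 %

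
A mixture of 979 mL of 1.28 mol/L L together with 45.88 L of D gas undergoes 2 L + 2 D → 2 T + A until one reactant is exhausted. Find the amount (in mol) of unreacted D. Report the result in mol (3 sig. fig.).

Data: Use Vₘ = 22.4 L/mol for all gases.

0.795 mol

n(L) = 1.28 × 979.0/1000 = 1.253 mol
n(D) = 45.88 / 22.4 = 2.048 mol
n/ν for L = 1.253/2 = 0.6265
n/ν for D = 2.048/2 = 1.024
Smallest n/ν is L → limiting reagent.
D consumed = (2/2) × 1.253 = 1.253 mol
D remaining = 2.048 − 1.253 = 0.7950 mol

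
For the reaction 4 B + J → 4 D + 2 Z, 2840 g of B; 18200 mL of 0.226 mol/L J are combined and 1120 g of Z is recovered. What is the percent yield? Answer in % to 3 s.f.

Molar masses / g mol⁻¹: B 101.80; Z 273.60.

n(B) = 2840 / 101.80 = 27.90 mol
n(J) = 0.226 × 18200/1000 = 4.113 mol
n/ν for B = 27.90/4 = 6.975
n/ν for J = 4.113/1 = 4.113
Smallest n/ν is J → limiting reagent.
theoretical n(Z) = (2/1) × 4.113 = 8.226 mol → 2251 g
% yield = 1120 / 2251 × 100 = 49.76 %

49.8 %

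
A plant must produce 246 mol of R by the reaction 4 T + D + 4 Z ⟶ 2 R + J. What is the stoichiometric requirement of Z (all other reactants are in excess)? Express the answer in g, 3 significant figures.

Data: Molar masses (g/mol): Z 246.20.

n(R) = 246.0 mol
n(Z) = (4/2) × 246.0 = 492.0 mol
mass = 492.0 × 246.20 = 121100 g

121000 g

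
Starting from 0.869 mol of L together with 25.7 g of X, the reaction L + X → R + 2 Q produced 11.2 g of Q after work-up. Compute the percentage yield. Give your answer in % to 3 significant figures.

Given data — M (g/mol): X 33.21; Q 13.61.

53.2 %

n(L) = 0.8690 mol
n(X) = 25.70 / 33.21 = 0.7739 mol
n/ν → L: 0.8690, X: 0.7739; X is limiting.
theoretical n(Q) = (2/1) × 0.7739 = 1.548 mol → 21.07 g
% yield = 11.2 / 21.07 × 100 = 53.16 %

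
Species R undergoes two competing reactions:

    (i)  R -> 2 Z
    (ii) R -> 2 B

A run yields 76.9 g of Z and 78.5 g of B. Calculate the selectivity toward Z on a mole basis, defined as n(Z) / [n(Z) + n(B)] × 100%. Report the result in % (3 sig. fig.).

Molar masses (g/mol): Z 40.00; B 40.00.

n(Z) = 76.9 / 40.00 = 1.923 mol
n(B) = 78.5 / 40.00 = 1.963 mol
selectivity = 1.923/(1.923+1.963) × 100 = 49.49 %

49.5 %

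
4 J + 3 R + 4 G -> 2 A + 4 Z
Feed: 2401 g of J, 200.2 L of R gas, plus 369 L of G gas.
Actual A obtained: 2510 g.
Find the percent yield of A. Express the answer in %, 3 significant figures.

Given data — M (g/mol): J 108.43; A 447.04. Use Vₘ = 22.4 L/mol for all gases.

94.2 %

n(J) = 2401 / 108.43 = 22.14 mol
n(R) = 200.2 / 22.4 = 8.938 mol
n(G) = 369.0 / 22.4 = 16.47 mol
n/ν → J: 5.535, R: 2.979, G: 4.118; R is limiting.
theoretical n(A) = (2/3) × 8.938 = 5.959 mol → 2664 g
% yield = 2510 / 2664 × 100 = 94.22 %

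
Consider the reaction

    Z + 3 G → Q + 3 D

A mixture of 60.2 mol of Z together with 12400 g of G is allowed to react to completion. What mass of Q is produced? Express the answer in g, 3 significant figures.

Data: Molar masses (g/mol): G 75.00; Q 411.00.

22700 g

n(Z) = 60.20 mol
n(G) = 12400 / 75.00 = 165.3 mol
n/ν for Z = 60.20/1 = 60.20
n/ν for G = 165.3/3 = 55.10
Smallest n/ν is G → limiting reagent.
n(Q) = (1/3) × 165.3 = 55.10 mol
mass = 55.10 × 411.00 = 22650 g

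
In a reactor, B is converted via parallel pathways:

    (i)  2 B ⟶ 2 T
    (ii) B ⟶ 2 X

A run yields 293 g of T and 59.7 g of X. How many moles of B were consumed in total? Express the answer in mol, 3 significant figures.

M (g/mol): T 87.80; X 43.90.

4.02 mol

n(T) = 293 / 87.80 = 3.337 mol
n(X) = 59.7 / 43.90 = 1.360 mol
n(B) via (i) = (2/2)×3.337 = 3.337 mol
n(B) via (ii) = (1/2)×1.360 = 0.6800 mol
total n(B) = 3.337 + 0.6800 = 4.017 mol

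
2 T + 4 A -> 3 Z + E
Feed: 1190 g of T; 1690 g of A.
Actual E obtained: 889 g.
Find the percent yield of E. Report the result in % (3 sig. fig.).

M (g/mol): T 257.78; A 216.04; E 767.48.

n(T) = 1190 / 257.78 = 4.616 mol
n(A) = 1690 / 216.04 = 7.823 mol
n/ν for T = 4.616/2 = 2.308
n/ν for A = 7.823/4 = 1.956
Smallest n/ν is A → limiting reagent.
theoretical n(E) = (1/4) × 7.823 = 1.956 mol → 1501 g
% yield = 889 / 1501 × 100 = 59.23 %

59.2 %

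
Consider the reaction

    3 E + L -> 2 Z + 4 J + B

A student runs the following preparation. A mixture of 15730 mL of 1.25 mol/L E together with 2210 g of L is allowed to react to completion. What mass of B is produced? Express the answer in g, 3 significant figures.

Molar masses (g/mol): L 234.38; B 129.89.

851 g

n(E) = 1.25 × 15730/1000 = 19.66 mol
n(L) = 2210 / 234.38 = 9.429 mol
n/ν for E = 19.66/3 = 6.553
n/ν for L = 9.429/1 = 9.429
Smallest n/ν is E → limiting reagent.
n(B) = (1/3) × 19.66 = 6.553 mol
mass = 6.553 × 129.89 = 851.2 g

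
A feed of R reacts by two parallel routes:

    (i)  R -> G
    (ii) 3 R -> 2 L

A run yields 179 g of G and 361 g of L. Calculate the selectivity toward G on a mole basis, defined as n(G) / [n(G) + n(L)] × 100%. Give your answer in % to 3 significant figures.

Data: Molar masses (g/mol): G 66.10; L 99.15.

42.7 %

n(G) = 179 / 66.10 = 2.708 mol
n(L) = 361 / 99.15 = 3.641 mol
selectivity = 2.708/(2.708+3.641) × 100 = 42.65 %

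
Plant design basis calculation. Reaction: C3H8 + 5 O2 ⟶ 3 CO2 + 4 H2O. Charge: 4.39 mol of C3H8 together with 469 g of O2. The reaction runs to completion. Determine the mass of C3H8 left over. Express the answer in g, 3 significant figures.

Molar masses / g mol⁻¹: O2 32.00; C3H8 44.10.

n(C3H8) = 4.390 mol
n(O2) = 469.0 / 32.00 = 14.66 mol
n/ν for C3H8 = 4.390/1 = 4.390
n/ν for O2 = 14.66/5 = 2.932
Smallest n/ν is O2 → limiting reagent.
C3H8 consumed = (1/5) × 14.66 = 2.932 mol
C3H8 remaining = 4.390 − 2.932 = 1.458 mol
mass = 1.458 × 44.10 = 64.30 g

64.3 g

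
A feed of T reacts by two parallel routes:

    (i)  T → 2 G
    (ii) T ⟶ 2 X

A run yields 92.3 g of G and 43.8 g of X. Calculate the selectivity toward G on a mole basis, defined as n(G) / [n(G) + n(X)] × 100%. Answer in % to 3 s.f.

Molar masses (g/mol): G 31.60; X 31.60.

67.8 %

n(G) = 92.3 / 31.60 = 2.921 mol
n(X) = 43.8 / 31.60 = 1.386 mol
selectivity = 2.921/(2.921+1.386) × 100 = 67.82 %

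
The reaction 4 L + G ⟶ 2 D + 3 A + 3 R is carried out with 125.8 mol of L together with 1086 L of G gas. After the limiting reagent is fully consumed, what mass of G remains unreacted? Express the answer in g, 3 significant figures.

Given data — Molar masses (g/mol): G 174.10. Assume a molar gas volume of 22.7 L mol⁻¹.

n(L) = 125.8 mol
n(G) = 1086 / 22.7 = 47.84 mol
n/ν for L = 125.8/4 = 31.45
n/ν for G = 47.84/1 = 47.84
Smallest n/ν is L → limiting reagent.
G consumed = (1/4) × 125.8 = 31.45 mol
G remaining = 47.84 − 31.45 = 16.39 mol
mass = 16.39 × 174.10 = 2853 g

2850 g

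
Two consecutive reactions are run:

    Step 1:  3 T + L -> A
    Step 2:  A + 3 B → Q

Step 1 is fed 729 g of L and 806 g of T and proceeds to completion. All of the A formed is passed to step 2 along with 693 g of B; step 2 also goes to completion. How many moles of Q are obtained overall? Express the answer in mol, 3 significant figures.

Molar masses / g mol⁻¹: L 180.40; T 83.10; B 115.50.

2.00 mol

Step 1:
n(L) = 729.0 / 180.40 = 4.041 mol
n(T) = 806.0 / 83.10 = 9.699 mol
n/ν for L = 4.041/1 = 4.041
n/ν for T = 9.699/3 = 3.233
Smallest n/ν is T → limiting reagent.
n(A) produced = (1/3) × 9.699 = 3.233 mol
Step 2:
n(A) available = 3.233 mol
n(B) = 693.0 / 115.50 = 6.000 mol
n/ν for A = 3.233/1 = 3.233
n/ν for B = 6.000/3 = 2.000
Smallest n/ν is B → limiting reagent.
n(Q) = (1/3) × 6.000 = 2.000 mol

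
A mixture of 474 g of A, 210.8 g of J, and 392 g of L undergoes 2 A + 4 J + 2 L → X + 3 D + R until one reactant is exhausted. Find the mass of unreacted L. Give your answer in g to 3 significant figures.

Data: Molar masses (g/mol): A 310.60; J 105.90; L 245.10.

n(A) = 474.0 / 310.60 = 1.526 mol
n(J) = 210.8 / 105.90 = 1.991 mol
n(L) = 392.0 / 245.10 = 1.599 mol
n/ν for A = 1.526/2 = 0.7630
n/ν for J = 1.991/4 = 0.4978
n/ν for L = 1.599/2 = 0.7995
Smallest n/ν is J → limiting reagent.
L consumed = (2/4) × 1.991 = 0.9955 mol
L remaining = 1.599 − 0.9955 = 0.6035 mol
mass = 0.6035 × 245.10 = 147.9 g

148 g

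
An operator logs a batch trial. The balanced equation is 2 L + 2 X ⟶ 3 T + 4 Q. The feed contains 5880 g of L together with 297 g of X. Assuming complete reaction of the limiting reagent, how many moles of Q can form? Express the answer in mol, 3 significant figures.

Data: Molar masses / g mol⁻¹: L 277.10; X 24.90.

23.9 mol

n(L) = 5880 / 277.10 = 21.22 mol
n(X) = 297.0 / 24.90 = 11.93 mol
n/ν → L: 10.61, X: 5.965; X is limiting.
n(Q) = (4/2) × 11.93 = 23.86 mol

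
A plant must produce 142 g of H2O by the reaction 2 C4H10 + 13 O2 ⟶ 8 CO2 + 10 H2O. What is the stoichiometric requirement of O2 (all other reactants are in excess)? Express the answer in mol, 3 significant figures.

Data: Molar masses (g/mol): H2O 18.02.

n(H2O) = 142 / 18.02 = 7.880 mol
n(O2) = (13/10) × 7.880 = 10.24 mol

10.2 mol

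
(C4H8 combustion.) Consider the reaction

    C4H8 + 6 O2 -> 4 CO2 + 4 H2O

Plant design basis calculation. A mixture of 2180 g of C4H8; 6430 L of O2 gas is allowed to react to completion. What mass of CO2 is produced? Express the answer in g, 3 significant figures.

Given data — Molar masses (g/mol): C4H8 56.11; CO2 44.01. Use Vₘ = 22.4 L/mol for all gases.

6840 g

n(C4H8) = 2180 / 56.11 = 38.85 mol
n(O2) = 6430 / 22.4 = 287.1 mol
n/ν for C4H8 = 38.85/1 = 38.85
n/ν for O2 = 287.1/6 = 47.85
Smallest n/ν is C4H8 → limiting reagent.
n(CO2) = (4/1) × 38.85 = 155.4 mol
mass = 155.4 × 44.01 = 6839 g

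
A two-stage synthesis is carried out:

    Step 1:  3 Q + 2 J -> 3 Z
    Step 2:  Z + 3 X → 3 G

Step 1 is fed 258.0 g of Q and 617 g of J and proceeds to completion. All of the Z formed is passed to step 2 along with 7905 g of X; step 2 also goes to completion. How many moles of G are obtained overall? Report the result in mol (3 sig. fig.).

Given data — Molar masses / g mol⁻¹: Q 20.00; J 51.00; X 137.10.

Step 1:
n(Q) = 258.0 / 20.00 = 12.90 mol
n(J) = 617.0 / 51.00 = 12.10 mol
n/ν for Q = 12.90/3 = 4.300
n/ν for J = 12.10/2 = 6.050
Smallest n/ν is Q → limiting reagent.
n(Z) produced = (3/3) × 12.90 = 12.90 mol
Step 2:
n(Z) available = 12.90 mol
n(X) = 7905 / 137.10 = 57.66 mol
n/ν for Z = 12.90/1 = 12.90
n/ν for X = 57.66/3 = 19.22
Smallest n/ν is Z → limiting reagent.
n(G) = (3/1) × 12.90 = 38.70 mol

38.7 mol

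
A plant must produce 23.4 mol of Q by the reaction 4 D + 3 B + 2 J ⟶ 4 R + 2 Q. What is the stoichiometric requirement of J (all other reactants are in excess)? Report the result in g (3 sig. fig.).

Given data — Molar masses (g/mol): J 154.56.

n(Q) = 23.40 mol
n(J) = (2/2) × 23.40 = 23.40 mol
mass = 23.40 × 154.56 = 3617 g

3620 g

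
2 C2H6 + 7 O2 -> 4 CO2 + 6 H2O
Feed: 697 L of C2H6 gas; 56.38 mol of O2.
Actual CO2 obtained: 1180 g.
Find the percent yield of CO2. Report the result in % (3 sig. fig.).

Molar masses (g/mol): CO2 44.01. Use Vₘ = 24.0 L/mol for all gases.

83.2 %

n(C2H6) = 697.0 / 24.0 = 29.04 mol
n(O2) = 56.38 mol
n/ν → C2H6: 14.52, O2: 8.054; O2 is limiting.
theoretical n(CO2) = (4/7) × 56.38 = 32.22 mol → 1418 g
% yield = 1180 / 1418 × 100 = 83.22 %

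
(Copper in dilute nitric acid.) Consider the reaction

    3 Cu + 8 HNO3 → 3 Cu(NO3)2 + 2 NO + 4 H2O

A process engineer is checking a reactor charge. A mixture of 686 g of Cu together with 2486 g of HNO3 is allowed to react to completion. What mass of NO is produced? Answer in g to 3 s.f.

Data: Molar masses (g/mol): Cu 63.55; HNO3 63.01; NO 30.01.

n(Cu) = 686.0 / 63.55 = 10.79 mol
n(HNO3) = 2486 / 63.01 = 39.45 mol
n/ν → Cu: 3.597, HNO3: 4.931; Cu is limiting.
n(NO) = (2/3) × 10.79 = 7.193 mol
mass = 7.193 × 30.01 = 215.9 g

216 g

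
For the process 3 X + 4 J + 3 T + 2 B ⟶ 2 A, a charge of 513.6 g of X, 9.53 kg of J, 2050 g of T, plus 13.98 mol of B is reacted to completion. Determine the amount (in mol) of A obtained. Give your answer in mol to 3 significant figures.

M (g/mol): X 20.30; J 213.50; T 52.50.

n(X) = 513.6 / 20.30 = 25.30 mol
n(J) = 9.530×1000 / 213.50 = 44.64 mol
n(T) = 2050 / 52.50 = 39.05 mol
n(B) = 13.98 mol
n/ν for X = 25.30/3 = 8.433
n/ν for J = 44.64/4 = 11.16
n/ν for T = 39.05/3 = 13.02
n/ν for B = 13.98/2 = 6.990
Smallest n/ν is B → limiting reagent.
n(A) = (2/2) × 13.98 = 13.98 mol

14.0 mol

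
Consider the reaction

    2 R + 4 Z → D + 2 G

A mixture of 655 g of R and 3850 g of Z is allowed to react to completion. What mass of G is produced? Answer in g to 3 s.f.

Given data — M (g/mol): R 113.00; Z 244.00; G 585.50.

3390 g

n(R) = 655.0 / 113.00 = 5.796 mol
n(Z) = 3850 / 244.00 = 15.78 mol
n/ν → R: 2.898, Z: 3.945; R is limiting.
n(G) = (2/2) × 5.796 = 5.796 mol
mass = 5.796 × 585.50 = 3394 g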